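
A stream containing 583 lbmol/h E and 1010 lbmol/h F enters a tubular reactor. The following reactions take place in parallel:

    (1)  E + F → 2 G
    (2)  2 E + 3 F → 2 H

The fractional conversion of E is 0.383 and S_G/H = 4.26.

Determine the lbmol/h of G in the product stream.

304 lbmol/h

Conversion of E: E consumed = 0.383 × 583 = 223.3 lbmol/h = 1ξ₁ + 2ξ₂.
Selectivity: 2ξ₁ / (2ξ₂) = 4.26 → ξ₁ = 4.26 ξ₂.
Substitute: (1·4.26 + 2) ξ₂ = 223.3 → ξ₂ = 35.67 lbmol/h, ξ₁ = 152 lbmol/h.
Outlet amounts (n = n₀ + Σ ν·ξ):
  E: 583 − 1(152) − 2(35.67) = 359.7
  F: 1010 − 1(152) − 3(35.67) = 751
  G: 0 + 2(152) = 303.9
  H: 0 + 2(35.67) = 71.34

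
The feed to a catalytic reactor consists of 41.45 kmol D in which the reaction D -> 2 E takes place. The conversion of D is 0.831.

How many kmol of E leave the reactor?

D reacted = 0.831 × 41.45 = 34.44 kmol; ν_D = −1, so ξ = 34.44/1 = 34.44 kmol.
Outlet amounts (n = n₀ + ν ξ):
  D: 41.45 − 1(34.44) = 7.005
  E: 0 + 2(34.44) = 68.89

68.9 kmol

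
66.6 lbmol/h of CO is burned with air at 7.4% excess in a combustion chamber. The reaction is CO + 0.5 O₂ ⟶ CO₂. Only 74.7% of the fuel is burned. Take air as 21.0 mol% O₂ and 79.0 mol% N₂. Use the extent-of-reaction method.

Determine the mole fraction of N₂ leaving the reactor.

0.635

Stoichiometric O₂ = 0.5 × 66.6 = 33.3 lbmol/h; O₂ fed = 33.3 × 1.074 = 35.76 lbmol/h.
N₂ fed = 35.76 × 79/21 = 134.5 lbmol/h.
Fuel reacted = 0.747 × 66.6 → ξ = 49.75 lbmol/h.
Outlet (n = n₀ + ν ξ):
  CO: 66.6 − 1(49.75) = 16.85
  O₂: 35.76 − 0.5(49.75) = 10.89
  N₂: 134.5 (inert)
  CO₂: 0 + 1(49.75) = 49.75
Total out = 212 lbmol/h; y_N₂ = 134.5 / 212 = 0.6345.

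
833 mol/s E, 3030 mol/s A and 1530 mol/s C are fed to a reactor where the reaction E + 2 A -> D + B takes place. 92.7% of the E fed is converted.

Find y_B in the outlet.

0.167

E reacted = 0.927 × 833 = 772.2 mol/s; ν_E = −1, so ξ = 772.2/1 = 772.2 mol/s.
Outlet amounts (n = n₀ + ν ξ):
  E: 833 − 1(772.2) = 60.81
  A: 3030 − 2(772.2) = 1486
  D: 0 + 1(772.2) = 772.2
  B: 0 + 1(772.2) = 772.2
  C: 1530 (inert)
Total out = 4621 mol/s; y_B = 772.2 / 4621 = 0.1671.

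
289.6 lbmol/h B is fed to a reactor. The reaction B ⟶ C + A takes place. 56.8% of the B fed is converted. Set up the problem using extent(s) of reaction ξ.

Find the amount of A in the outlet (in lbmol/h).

164 lbmol/h

B reacted = 0.568 × 289.6 = 164.5 lbmol/h; ν_B = −1, so ξ = 164.5/1 = 164.5 lbmol/h.
Outlet amounts (n = n₀ + ν ξ):
  B: 289.6 − 1(164.5) = 125.1
  C: 0 + 1(164.5) = 164.5
  A: 0 + 1(164.5) = 164.5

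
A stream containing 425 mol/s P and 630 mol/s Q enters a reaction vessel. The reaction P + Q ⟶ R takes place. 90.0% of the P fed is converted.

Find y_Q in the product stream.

P reacted = 0.9 × 425 = 382.5 mol/s; ν_P = −1, so ξ = 382.5/1 = 382.5 mol/s.
Outlet amounts (n = n₀ + ν ξ):
  P: 425 − 1(382.5) = 42.5
  Q: 630 − 1(382.5) = 247.5
  R: 0 + 1(382.5) = 382.5
Total out = 672.5 mol/s; y_Q = 247.5 / 672.5 = 0.368.

0.368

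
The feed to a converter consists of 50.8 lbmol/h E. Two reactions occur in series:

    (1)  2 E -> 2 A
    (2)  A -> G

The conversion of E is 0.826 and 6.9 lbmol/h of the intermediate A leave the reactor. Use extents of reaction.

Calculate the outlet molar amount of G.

35.1 lbmol/h

Conversion of E: E consumed = 2ξ₁ = 0.826 × 50.8 → ξ₁ = 20.98 lbmol/h.
A balance: n_A = 0 + 2ξ₁ − 1ξ₂ = 6.9 → ξ₂ = (2·20.98 − 6.9)/1 = 35.06 lbmol/h.
Outlet amounts (n = n₀ + Σ ν·ξ):
  E: 50.8 − 2(20.98) = 8.839
  A: 0 + 2(20.98) − 1(35.06) = 6.9
  G: 0 + 1(35.06) = 35.06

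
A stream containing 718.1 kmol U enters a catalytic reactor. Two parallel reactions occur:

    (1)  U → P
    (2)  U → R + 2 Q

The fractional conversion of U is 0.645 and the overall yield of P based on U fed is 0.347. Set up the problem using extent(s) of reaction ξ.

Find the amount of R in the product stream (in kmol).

Yield of P: 1ξ₁ / 718.1 = 0.347 → ξ₁ = 249.2 kmol.
Conversion of U: 1ξ₁ + 1ξ₂ = 0.645 × 718.1 = 463.2 → ξ₂ = 214 kmol.
Outlet amounts (n = n₀ + Σ ν·ξ):
  U: 718.1 − 1(249.2) − 1(214) = 254.9
  P: 0 + 1(249.2) = 249.2
  R: 0 + 1(214) = 214
  Q: 0 + 2(214) = 428

214 kmol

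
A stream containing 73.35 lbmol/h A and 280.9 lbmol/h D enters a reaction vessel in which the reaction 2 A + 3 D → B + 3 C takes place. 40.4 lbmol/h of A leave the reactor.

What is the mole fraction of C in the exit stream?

For A: n = n₀ − 2ξ → 40.4 = 73.35 − 2ξ, giving ξ = 16.47 lbmol/h.
Outlet amounts (n = n₀ + ν ξ):
  A: 73.35 − 2(16.47) = 40.4
  D: 280.9 − 3(16.47) = 231.5
  B: 0 + 1(16.47) = 16.47
  C: 0 + 3(16.47) = 49.42
Total out = 337.8 lbmol/h; y_C = 49.42 / 337.8 = 0.1463.

0.146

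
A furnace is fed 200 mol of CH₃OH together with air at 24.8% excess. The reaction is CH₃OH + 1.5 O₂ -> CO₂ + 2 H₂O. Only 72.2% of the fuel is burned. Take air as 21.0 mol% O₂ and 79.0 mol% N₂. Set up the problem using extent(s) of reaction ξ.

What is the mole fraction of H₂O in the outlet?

Stoichiometric O₂ = 1.5 × 200 = 300 mol; O₂ fed = 300 × 1.248 = 374.4 mol.
N₂ fed = 374.4 × 79/21 = 1408 mol.
Fuel reacted = 0.722 × 200 → ξ = 144.4 mol.
Outlet (n = n₀ + ν ξ):
  CH₃OH: 200 − 1(144.4) = 55.6
  O₂: 374.4 − 1.5(144.4) = 157.8
  N₂: 1408 (inert)
  CO₂: 0 + 1(144.4) = 144.4
  H₂O: 0 + 2(144.4) = 288.8
Total out = 2055 mol; y_H₂O = 288.8 / 2055 = 0.1405.

0.141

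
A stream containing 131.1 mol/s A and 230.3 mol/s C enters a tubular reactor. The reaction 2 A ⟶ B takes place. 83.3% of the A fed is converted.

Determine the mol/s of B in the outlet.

54.6 mol/s

A reacted = 0.833 × 131.1 = 109.2 mol/s; ν_A = −2, so ξ = 109.2/2 = 54.6 mol/s.
Outlet amounts (n = n₀ + ν ξ):
  A: 131.1 − 2(54.6) = 21.89
  B: 0 + 1(54.6) = 54.6
  C: 230.3 (inert)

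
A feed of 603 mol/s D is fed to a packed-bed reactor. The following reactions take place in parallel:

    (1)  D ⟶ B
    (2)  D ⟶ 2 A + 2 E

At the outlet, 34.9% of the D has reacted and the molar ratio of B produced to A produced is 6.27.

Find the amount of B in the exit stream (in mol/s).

Conversion of D: D consumed = 0.349 × 603 = 210.4 mol/s = 1ξ₁ + 1ξ₂.
Selectivity: 1ξ₁ / (2ξ₂) = 6.27 → ξ₁ = 12.54 ξ₂.
Substitute: (1·12.54 + 1) ξ₂ = 210.4 → ξ₂ = 15.54 mol/s, ξ₁ = 194.9 mol/s.
Outlet amounts (n = n₀ + Σ ν·ξ):
  D: 603 − 1(194.9) − 1(15.54) = 392.6
  B: 0 + 1(194.9) = 194.9
  A: 0 + 2(15.54) = 31.09
  E: 0 + 2(15.54) = 31.09

195 mol/s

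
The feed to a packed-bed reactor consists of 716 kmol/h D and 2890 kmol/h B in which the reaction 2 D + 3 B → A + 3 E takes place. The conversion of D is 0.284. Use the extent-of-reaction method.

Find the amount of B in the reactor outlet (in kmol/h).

D reacted = 0.284 × 716 = 203.3 kmol/h; ν_D = −2, so ξ = 203.3/2 = 101.7 kmol/h.
Outlet amounts (n = n₀ + ν ξ):
  D: 716 − 2(101.7) = 512.7
  B: 2890 − 3(101.7) = 2585
  A: 0 + 1(101.7) = 101.7
  E: 0 + 3(101.7) = 305

2580 kmol/h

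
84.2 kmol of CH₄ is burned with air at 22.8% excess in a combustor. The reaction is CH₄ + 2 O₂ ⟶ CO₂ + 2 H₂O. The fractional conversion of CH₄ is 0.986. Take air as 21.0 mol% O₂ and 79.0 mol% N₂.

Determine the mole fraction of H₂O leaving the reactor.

0.155

Stoichiometric O₂ = 2 × 84.2 = 168.4 kmol; O₂ fed = 168.4 × 1.228 = 206.8 kmol.
N₂ fed = 206.8 × 79/21 = 777.9 kmol.
Fuel reacted = 0.986 × 84.2 → ξ = 83.02 kmol.
Outlet (n = n₀ + ν ξ):
  CH₄: 84.2 − 1(83.02) = 1.179
  O₂: 206.8 − 2(83.02) = 40.75
  N₂: 777.9 (inert)
  CO₂: 0 + 1(83.02) = 83.02
  H₂O: 0 + 2(83.02) = 166
Total out = 1069 kmol; y_H₂O = 166 / 1069 = 0.1553.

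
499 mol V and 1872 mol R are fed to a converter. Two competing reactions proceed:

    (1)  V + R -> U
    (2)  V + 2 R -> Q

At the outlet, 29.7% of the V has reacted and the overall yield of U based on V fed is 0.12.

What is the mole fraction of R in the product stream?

0.766

Yield of U: 1ξ₁ / 499 = 0.12 → ξ₁ = 59.88 mol.
Conversion of V: 1ξ₁ + 1ξ₂ = 0.297 × 499 = 148.2 → ξ₂ = 88.32 mol.
Outlet amounts (n = n₀ + Σ ν·ξ):
  V: 499 − 1(59.88) − 1(88.32) = 350.8
  R: 1872 − 1(59.88) − 2(88.32) = 1635
  U: 0 + 1(59.88) = 59.88
  Q: 0 + 1(88.32) = 88.32
Total out = 2134 mol; y_R = 1635 / 2134 = 0.7662.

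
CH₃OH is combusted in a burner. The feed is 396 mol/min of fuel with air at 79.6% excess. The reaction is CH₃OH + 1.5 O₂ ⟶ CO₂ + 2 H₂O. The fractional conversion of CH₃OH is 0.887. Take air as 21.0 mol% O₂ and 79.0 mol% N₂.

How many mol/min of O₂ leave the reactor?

540 mol/min

Stoichiometric O₂ = 1.5 × 396 = 594 mol/min; O₂ fed = 594 × 1.796 = 1067 mol/min.
N₂ fed = 1067 × 79/21 = 4013 mol/min.
Fuel reacted = 0.887 × 396 → ξ = 351.3 mol/min.
Outlet (n = n₀ + ν ξ):
  CH₃OH: 396 − 1(351.3) = 44.75
  O₂: 1067 − 1.5(351.3) = 539.9
  N₂: 4013 (inert)
  CO₂: 0 + 1(351.3) = 351.3
  H₂O: 0 + 2(351.3) = 702.5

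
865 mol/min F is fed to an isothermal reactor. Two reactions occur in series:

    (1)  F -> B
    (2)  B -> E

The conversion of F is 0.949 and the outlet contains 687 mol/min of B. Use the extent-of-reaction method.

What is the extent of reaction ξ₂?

Conversion of F: F consumed = 1ξ₁ = 0.949 × 865 → ξ₁ = 820.9 mol/min.
B balance: n_B = 0 + 1ξ₁ − 1ξ₂ = 687 → ξ₂ = (1·820.9 − 687)/1 = 133.9 mol/min.
Outlet amounts (n = n₀ + Σ ν·ξ):
  F: 865 − 1(820.9) = 44.12
  B: 0 + 1(820.9) − 1(133.9) = 687
  E: 0 + 1(133.9) = 133.9

ξ₂ = 134 mol/min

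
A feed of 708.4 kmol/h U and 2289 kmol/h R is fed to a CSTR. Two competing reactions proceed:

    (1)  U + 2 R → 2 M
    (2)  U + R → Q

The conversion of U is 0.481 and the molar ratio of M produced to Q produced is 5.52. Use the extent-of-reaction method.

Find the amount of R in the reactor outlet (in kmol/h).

1700 kmol/h

Conversion of U: U consumed = 0.481 × 708.4 = 340.7 kmol/h = 1ξ₁ + 1ξ₂.
Selectivity: 2ξ₁ / (1ξ₂) = 5.52 → ξ₁ = 2.76 ξ₂.
Substitute: (1·2.76 + 1) ξ₂ = 340.7 → ξ₂ = 90.62 kmol/h, ξ₁ = 250.1 kmol/h.
Outlet amounts (n = n₀ + Σ ν·ξ):
  U: 708.4 − 1(250.1) − 1(90.62) = 367.7
  R: 2289 − 2(250.1) − 1(90.62) = 1698
  M: 0 + 2(250.1) = 500.2
  Q: 0 + 1(90.62) = 90.62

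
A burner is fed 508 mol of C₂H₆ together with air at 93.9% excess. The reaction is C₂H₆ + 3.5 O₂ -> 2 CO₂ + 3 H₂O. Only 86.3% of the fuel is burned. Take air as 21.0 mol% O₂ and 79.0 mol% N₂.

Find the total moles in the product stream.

17100 mol

Stoichiometric O₂ = 3.5 × 508 = 1778 mol; O₂ fed = 1778 × 1.939 = 3448 mol.
N₂ fed = 3448 × 79/21 = 12970 mol.
Fuel reacted = 0.863 × 508 → ξ = 438.4 mol.
Outlet (n = n₀ + ν ξ):
  C₂H₆: 508 − 1(438.4) = 69.6
  O₂: 3448 − 3.5(438.4) = 1913
  N₂: 12970 (inert)
  CO₂: 0 + 2(438.4) = 876.8
  H₂O: 0 + 3(438.4) = 1315
Total out = 69.6 + 1913 + 12970 + 876.8 + 1315 = 17140 mol.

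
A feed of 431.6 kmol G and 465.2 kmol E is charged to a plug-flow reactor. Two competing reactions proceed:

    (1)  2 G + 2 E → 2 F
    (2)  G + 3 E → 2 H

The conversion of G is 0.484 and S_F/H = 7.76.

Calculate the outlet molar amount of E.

231 kmol

Conversion of G: G consumed = 0.484 × 431.6 = 208.9 kmol = 2ξ₁ + 1ξ₂.
Selectivity: 2ξ₁ / (2ξ₂) = 7.76 → ξ₁ = 7.76 ξ₂.
Substitute: (2·7.76 + 1) ξ₂ = 208.9 → ξ₂ = 12.64 kmol, ξ₁ = 98.12 kmol.
Outlet amounts (n = n₀ + Σ ν·ξ):
  G: 431.6 − 2(98.12) − 1(12.64) = 222.7
  E: 465.2 − 2(98.12) − 3(12.64) = 231
  F: 0 + 2(98.12) = 196.2
  H: 0 + 2(12.64) = 25.29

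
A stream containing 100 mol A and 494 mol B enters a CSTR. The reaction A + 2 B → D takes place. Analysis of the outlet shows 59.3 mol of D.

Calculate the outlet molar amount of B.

For D: n = n₀ + 1ξ → 59.3 = 0 + 1ξ, giving ξ = 59.3 mol.
Outlet amounts (n = n₀ + ν ξ):
  A: 100 − 1(59.3) = 40.7
  B: 494 − 2(59.3) = 375.4
  D: 0 + 1(59.3) = 59.3

375 mol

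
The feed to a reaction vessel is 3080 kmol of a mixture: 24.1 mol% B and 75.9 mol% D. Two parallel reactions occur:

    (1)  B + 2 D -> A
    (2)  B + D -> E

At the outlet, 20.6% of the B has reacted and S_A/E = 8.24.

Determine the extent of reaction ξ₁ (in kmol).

Conversion of B: B consumed = 0.206 × 742.3 = 152.9 kmol = 1ξ₁ + 1ξ₂.
Selectivity: 1ξ₁ / (1ξ₂) = 8.24 → ξ₁ = 8.24 ξ₂.
Substitute: (1·8.24 + 1) ξ₂ = 152.9 → ξ₂ = 16.55 kmol, ξ₁ = 136.4 kmol.
Outlet amounts (n = n₀ + Σ ν·ξ):
  B: 742.3 − 1(136.4) − 1(16.55) = 589.4
  D: 2338 − 2(136.4) − 1(16.55) = 2048
  A: 0 + 1(136.4) = 136.4
  E: 0 + 1(16.55) = 16.55

ξ₁ = 136 kmol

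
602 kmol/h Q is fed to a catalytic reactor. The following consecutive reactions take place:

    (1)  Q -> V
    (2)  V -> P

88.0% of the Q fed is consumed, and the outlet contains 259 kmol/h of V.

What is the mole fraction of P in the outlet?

0.45

Conversion of Q: Q consumed = 1ξ₁ = 0.88 × 602 → ξ₁ = 529.8 kmol/h.
V balance: n_V = 0 + 1ξ₁ − 1ξ₂ = 259 → ξ₂ = (1·529.8 − 259)/1 = 270.8 kmol/h.
Outlet amounts (n = n₀ + Σ ν·ξ):
  Q: 602 − 1(529.8) = 72.24
  V: 0 + 1(529.8) − 1(270.8) = 259
  P: 0 + 1(270.8) = 270.8
Total out = 602 kmol/h; y_P = 270.8 / 602 = 0.4498.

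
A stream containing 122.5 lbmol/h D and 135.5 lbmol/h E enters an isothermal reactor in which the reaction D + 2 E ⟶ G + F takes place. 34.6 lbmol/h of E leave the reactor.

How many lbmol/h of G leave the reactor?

50.5 lbmol/h

For E: n = n₀ − 2ξ → 34.6 = 135.5 − 2ξ, giving ξ = 50.45 lbmol/h.
Outlet amounts (n = n₀ + ν ξ):
  D: 122.5 − 1(50.45) = 72.05
  E: 135.5 − 2(50.45) = 34.6
  G: 0 + 1(50.45) = 50.45
  F: 0 + 1(50.45) = 50.45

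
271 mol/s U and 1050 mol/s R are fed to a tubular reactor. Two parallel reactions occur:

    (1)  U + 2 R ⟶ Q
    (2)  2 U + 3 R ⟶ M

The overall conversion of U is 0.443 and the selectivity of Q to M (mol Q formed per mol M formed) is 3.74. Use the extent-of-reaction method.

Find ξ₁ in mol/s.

Conversion of U: U consumed = 0.443 × 271 = 120.1 mol/s = 1ξ₁ + 2ξ₂.
Selectivity: 1ξ₁ / (1ξ₂) = 3.74 → ξ₁ = 3.74 ξ₂.
Substitute: (1·3.74 + 2) ξ₂ = 120.1 → ξ₂ = 20.92 mol/s, ξ₁ = 78.22 mol/s.
Outlet amounts (n = n₀ + Σ ν·ξ):
  U: 271 − 1(78.22) − 2(20.92) = 150.9
  R: 1050 − 2(78.22) − 3(20.92) = 830.8
  Q: 0 + 1(78.22) = 78.22
  M: 0 + 1(20.92) = 20.92

ξ₁ = 78.2 mol/s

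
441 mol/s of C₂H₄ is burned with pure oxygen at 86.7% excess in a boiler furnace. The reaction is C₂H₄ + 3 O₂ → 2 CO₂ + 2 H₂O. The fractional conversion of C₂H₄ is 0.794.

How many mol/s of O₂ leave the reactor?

1420 mol/s

Stoichiometric O₂ = 3 × 441 = 1323 mol/s; O₂ fed = 1323 × 1.867 = 2470 mol/s.
Fuel reacted = 0.794 × 441 → ξ = 350.2 mol/s.
Outlet (n = n₀ + ν ξ):
  C₂H₄: 441 − 1(350.2) = 90.85
  O₂: 2470 − 3(350.2) = 1420
  CO₂: 0 + 2(350.2) = 700.3
  H₂O: 0 + 2(350.2) = 700.3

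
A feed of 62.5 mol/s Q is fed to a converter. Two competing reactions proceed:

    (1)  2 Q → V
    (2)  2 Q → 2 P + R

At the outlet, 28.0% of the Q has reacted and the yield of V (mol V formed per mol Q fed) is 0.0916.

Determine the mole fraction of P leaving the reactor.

Yield of V: 1ξ₁ / 62.5 = 0.0916 → ξ₁ = 5.725 mol/s.
Conversion of Q: 2ξ₁ + 2ξ₂ = 0.28 × 62.5 = 17.5 → ξ₂ = 3.025 mol/s.
Outlet amounts (n = n₀ + Σ ν·ξ):
  Q: 62.5 − 2(5.725) − 2(3.025) = 45
  V: 0 + 1(5.725) = 5.725
  P: 0 + 2(3.025) = 6.05
  R: 0 + 1(3.025) = 3.025
Total out = 59.8 mol/s; y_P = 6.05 / 59.8 = 0.1012.

0.101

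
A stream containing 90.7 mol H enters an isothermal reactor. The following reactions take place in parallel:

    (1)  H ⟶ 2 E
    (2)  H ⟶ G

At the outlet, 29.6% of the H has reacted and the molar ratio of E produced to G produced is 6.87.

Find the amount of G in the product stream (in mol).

Conversion of H: H consumed = 0.296 × 90.7 = 26.85 mol = 1ξ₁ + 1ξ₂.
Selectivity: 2ξ₁ / (1ξ₂) = 6.87 → ξ₁ = 3.435 ξ₂.
Substitute: (1·3.435 + 1) ξ₂ = 26.85 → ξ₂ = 6.053 mol, ξ₁ = 20.79 mol.
Outlet amounts (n = n₀ + Σ ν·ξ):
  H: 90.7 − 1(20.79) − 1(6.053) = 63.85
  E: 0 + 2(20.79) = 41.59
  G: 0 + 1(6.053) = 6.053

6.05 mol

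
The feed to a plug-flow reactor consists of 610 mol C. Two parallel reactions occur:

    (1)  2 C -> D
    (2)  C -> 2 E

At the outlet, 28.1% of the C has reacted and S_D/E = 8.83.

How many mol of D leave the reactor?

Conversion of C: C consumed = 0.281 × 610 = 171.4 mol = 2ξ₁ + 1ξ₂.
Selectivity: 1ξ₁ / (2ξ₂) = 8.83 → ξ₁ = 17.66 ξ₂.
Substitute: (2·17.66 + 1) ξ₂ = 171.4 → ξ₂ = 4.719 mol, ξ₁ = 83.35 mol.
Outlet amounts (n = n₀ + Σ ν·ξ):
  C: 610 − 2(83.35) − 1(4.719) = 438.6
  D: 0 + 1(83.35) = 83.35
  E: 0 + 2(4.719) = 9.439

83.3 mol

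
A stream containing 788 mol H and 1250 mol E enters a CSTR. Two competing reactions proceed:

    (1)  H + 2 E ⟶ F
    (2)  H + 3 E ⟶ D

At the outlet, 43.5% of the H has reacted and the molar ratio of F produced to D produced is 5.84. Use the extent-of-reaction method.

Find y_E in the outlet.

Conversion of H: H consumed = 0.435 × 788 = 342.8 mol = 1ξ₁ + 1ξ₂.
Selectivity: 1ξ₁ / (1ξ₂) = 5.84 → ξ₁ = 5.84 ξ₂.
Substitute: (1·5.84 + 1) ξ₂ = 342.8 → ξ₂ = 50.11 mol, ξ₁ = 292.7 mol.
Outlet amounts (n = n₀ + Σ ν·ξ):
  H: 788 − 1(292.7) − 1(50.11) = 445.2
  E: 1250 − 2(292.7) − 3(50.11) = 514.3
  F: 0 + 1(292.7) = 292.7
  D: 0 + 1(50.11) = 50.11
Total out = 1302 mol; y_E = 514.3 / 1302 = 0.3949.

0.395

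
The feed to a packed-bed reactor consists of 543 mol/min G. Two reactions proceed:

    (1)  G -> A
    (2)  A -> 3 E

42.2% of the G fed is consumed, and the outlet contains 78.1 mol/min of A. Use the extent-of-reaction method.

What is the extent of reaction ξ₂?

Conversion of G: G consumed = 1ξ₁ = 0.422 × 543 → ξ₁ = 229.1 mol/min.
A balance: n_A = 0 + 1ξ₁ − 1ξ₂ = 78.1 → ξ₂ = (1·229.1 − 78.1)/1 = 151 mol/min.
Outlet amounts (n = n₀ + Σ ν·ξ):
  G: 543 − 1(229.1) = 313.9
  A: 0 + 1(229.1) − 1(151) = 78.1
  E: 0 + 3(151) = 453.1

ξ₂ = 151 mol/min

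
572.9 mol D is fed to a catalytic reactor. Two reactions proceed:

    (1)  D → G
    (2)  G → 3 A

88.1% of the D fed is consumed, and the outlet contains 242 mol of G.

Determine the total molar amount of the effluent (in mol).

Conversion of D: D consumed = 1ξ₁ = 0.881 × 572.9 → ξ₁ = 504.7 mol.
G balance: n_G = 0 + 1ξ₁ − 1ξ₂ = 242 → ξ₂ = (1·504.7 − 242)/1 = 262.7 mol.
Outlet amounts (n = n₀ + Σ ν·ξ):
  D: 572.9 − 1(504.7) = 68.18
  G: 0 + 1(504.7) − 1(262.7) = 242
  A: 0 + 3(262.7) = 788.2
Total out = 68.18 + 242 + 788.2 = 1098 mol.

1100 mol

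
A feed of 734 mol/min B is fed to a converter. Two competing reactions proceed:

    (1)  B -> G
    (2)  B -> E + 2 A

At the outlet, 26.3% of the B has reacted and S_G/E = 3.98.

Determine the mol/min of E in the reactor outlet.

38.8 mol/min

Conversion of B: B consumed = 0.263 × 734 = 193 mol/min = 1ξ₁ + 1ξ₂.
Selectivity: 1ξ₁ / (1ξ₂) = 3.98 → ξ₁ = 3.98 ξ₂.
Substitute: (1·3.98 + 1) ξ₂ = 193 → ξ₂ = 38.76 mol/min, ξ₁ = 154.3 mol/min.
Outlet amounts (n = n₀ + Σ ν·ξ):
  B: 734 − 1(154.3) − 1(38.76) = 541
  G: 0 + 1(154.3) = 154.3
  E: 0 + 1(38.76) = 38.76
  A: 0 + 2(38.76) = 77.53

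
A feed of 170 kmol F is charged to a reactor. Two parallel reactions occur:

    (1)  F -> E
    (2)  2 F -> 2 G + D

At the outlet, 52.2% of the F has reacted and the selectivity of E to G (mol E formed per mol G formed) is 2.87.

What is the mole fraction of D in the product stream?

Conversion of F: F consumed = 0.522 × 170 = 88.74 kmol = 1ξ₁ + 2ξ₂.
Selectivity: 1ξ₁ / (2ξ₂) = 2.87 → ξ₁ = 5.74 ξ₂.
Substitute: (1·5.74 + 2) ξ₂ = 88.74 → ξ₂ = 11.47 kmol, ξ₁ = 65.81 kmol.
Outlet amounts (n = n₀ + Σ ν·ξ):
  F: 170 − 1(65.81) − 2(11.47) = 81.26
  E: 0 + 1(65.81) = 65.81
  G: 0 + 2(11.47) = 22.93
  D: 0 + 1(11.47) = 11.47
Total out = 181.5 kmol; y_D = 11.47 / 181.5 = 0.06318.

0.0632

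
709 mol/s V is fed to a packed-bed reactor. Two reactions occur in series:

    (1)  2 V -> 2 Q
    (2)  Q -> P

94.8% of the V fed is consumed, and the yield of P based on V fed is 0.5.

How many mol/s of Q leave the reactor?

318 mol/s

Conversion of V: V consumed = 2ξ₁ = 0.948 × 709 → ξ₁ = 336.1 mol/s.
Yield of P: 1ξ₂ / 709 = 0.5 → ξ₂ = 354.5 mol/s.
Outlet amounts (n = n₀ + Σ ν·ξ):
  V: 709 − 2(336.1) = 36.87
  Q: 0 + 2(336.1) − 1(354.5) = 317.6
  P: 0 + 1(354.5) = 354.5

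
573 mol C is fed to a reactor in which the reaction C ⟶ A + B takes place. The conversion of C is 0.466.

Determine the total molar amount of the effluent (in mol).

C reacted = 0.466 × 573 = 267 mol; ν_C = −1, so ξ = 267/1 = 267 mol.
Outlet amounts (n = n₀ + ν ξ):
  C: 573 − 1(267) = 306
  A: 0 + 1(267) = 267
  B: 0 + 1(267) = 267
Total out = 306 + 267 + 267 = 840 mol.

840 mol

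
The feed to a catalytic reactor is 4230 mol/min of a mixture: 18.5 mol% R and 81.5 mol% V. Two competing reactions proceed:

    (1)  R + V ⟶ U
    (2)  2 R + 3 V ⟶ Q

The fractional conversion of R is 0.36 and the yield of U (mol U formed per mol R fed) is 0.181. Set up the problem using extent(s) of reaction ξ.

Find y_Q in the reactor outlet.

0.0184

Yield of U: 1ξ₁ / 782.5 = 0.181 → ξ₁ = 141.6 mol/min.
Conversion of R: 1ξ₁ + 2ξ₂ = 0.36 × 782.5 = 281.7 → ξ₂ = 70.04 mol/min.
Outlet amounts (n = n₀ + Σ ν·ξ):
  R: 782.5 − 1(141.6) − 2(70.04) = 500.8
  V: 3447 − 1(141.6) − 3(70.04) = 3096
  U: 0 + 1(141.6) = 141.6
  Q: 0 + 1(70.04) = 70.04
Total out = 3808 mol/min; y_Q = 70.04 / 3808 = 0.01839.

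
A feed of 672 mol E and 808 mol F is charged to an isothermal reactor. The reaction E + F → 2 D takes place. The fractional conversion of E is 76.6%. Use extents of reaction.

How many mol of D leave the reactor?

E reacted = 0.766 × 672 = 514.8 mol; ν_E = −1, so ξ = 514.8/1 = 514.8 mol.
Outlet amounts (n = n₀ + ν ξ):
  E: 672 − 1(514.8) = 157.2
  F: 808 − 1(514.8) = 293.2
  D: 0 + 2(514.8) = 1030

1030 mol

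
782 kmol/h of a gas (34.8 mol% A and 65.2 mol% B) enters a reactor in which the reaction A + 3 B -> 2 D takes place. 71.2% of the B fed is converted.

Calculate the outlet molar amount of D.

B reacted = 0.712 × 509.9 = 363 kmol/h; ν_B = −3, so ξ = 363/3 = 121 kmol/h.
Outlet amounts (n = n₀ + ν ξ):
  A: 272.1 − 1(121) = 151.1
  B: 509.9 − 3(121) = 146.8
  D: 0 + 2(121) = 242

242 kmol/h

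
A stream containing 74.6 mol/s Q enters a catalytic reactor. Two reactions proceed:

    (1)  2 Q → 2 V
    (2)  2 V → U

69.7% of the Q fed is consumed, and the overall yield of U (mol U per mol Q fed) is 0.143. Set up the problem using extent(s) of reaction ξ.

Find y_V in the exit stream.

0.48

Conversion of Q: Q consumed = 2ξ₁ = 0.697 × 74.6 → ξ₁ = 26 mol/s.
Yield of U: 1ξ₂ / 74.6 = 0.143 → ξ₂ = 10.67 mol/s.
Outlet amounts (n = n₀ + Σ ν·ξ):
  Q: 74.6 − 2(26) = 22.6
  V: 0 + 2(26) − 2(10.67) = 30.66
  U: 0 + 1(10.67) = 10.67
Total out = 63.93 mol/s; y_V = 30.66 / 63.93 = 0.4796.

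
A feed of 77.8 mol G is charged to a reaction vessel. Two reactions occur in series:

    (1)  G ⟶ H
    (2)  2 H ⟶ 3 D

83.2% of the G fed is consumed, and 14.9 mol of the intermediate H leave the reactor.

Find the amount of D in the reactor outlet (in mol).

74.7 mol

Conversion of G: G consumed = 1ξ₁ = 0.832 × 77.8 → ξ₁ = 64.73 mol.
H balance: n_H = 0 + 1ξ₁ − 2ξ₂ = 14.9 → ξ₂ = (1·64.73 − 14.9)/2 = 24.91 mol.
Outlet amounts (n = n₀ + Σ ν·ξ):
  G: 77.8 − 1(64.73) = 13.07
  H: 0 + 1(64.73) − 2(24.91) = 14.9
  D: 0 + 3(24.91) = 74.74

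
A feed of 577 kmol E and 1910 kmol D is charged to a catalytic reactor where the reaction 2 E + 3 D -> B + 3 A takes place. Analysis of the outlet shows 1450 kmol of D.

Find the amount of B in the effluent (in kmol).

For D: n = n₀ − 3ξ → 1450 = 1910 − 3ξ, giving ξ = 153.3 kmol.
Outlet amounts (n = n₀ + ν ξ):
  E: 577 − 2(153.3) = 270.3
  D: 1910 − 3(153.3) = 1450
  B: 0 + 1(153.3) = 153.3
  A: 0 + 3(153.3) = 460

153 kmol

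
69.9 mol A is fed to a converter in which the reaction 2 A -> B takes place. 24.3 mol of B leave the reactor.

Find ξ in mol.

ξ = 24.3 mol

For B: n = n₀ + 1ξ → 24.3 = 0 + 1ξ, giving ξ = 24.3 mol.
Outlet amounts (n = n₀ + ν ξ):
  A: 69.9 − 2(24.3) = 21.3
  B: 0 + 1(24.3) = 24.3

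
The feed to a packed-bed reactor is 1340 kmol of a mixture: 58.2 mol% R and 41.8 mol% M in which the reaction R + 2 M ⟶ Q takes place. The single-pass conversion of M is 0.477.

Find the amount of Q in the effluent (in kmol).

134 kmol

M reacted = 0.477 × 560.1 = 267.2 kmol; ν_M = −2, so ξ = 267.2/2 = 133.6 kmol.
Outlet amounts (n = n₀ + ν ξ):
  R: 779.9 − 1(133.6) = 646.3
  M: 560.1 − 2(133.6) = 292.9
  Q: 0 + 1(133.6) = 133.6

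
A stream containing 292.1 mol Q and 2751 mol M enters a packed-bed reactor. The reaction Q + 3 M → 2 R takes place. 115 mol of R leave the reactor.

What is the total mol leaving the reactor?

2930 mol

For R: n = n₀ + 2ξ → 115 = 0 + 2ξ, giving ξ = 57.5 mol.
Outlet amounts (n = n₀ + ν ξ):
  Q: 292.1 − 1(57.5) = 234.6
  M: 2751 − 3(57.5) = 2578
  R: 0 + 2(57.5) = 115
Total out = 234.6 + 2578 + 115 = 2928 mol.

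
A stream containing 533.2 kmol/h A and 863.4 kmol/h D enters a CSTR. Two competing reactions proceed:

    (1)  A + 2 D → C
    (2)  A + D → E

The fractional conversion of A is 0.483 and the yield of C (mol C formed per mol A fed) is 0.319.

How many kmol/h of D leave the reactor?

Yield of C: 1ξ₁ / 533.2 = 0.319 → ξ₁ = 170.1 kmol/h.
Conversion of A: 1ξ₁ + 1ξ₂ = 0.483 × 533.2 = 257.5 → ξ₂ = 87.44 kmol/h.
Outlet amounts (n = n₀ + Σ ν·ξ):
  A: 533.2 − 1(170.1) − 1(87.44) = 275.7
  D: 863.4 − 2(170.1) − 1(87.44) = 435.8
  C: 0 + 1(170.1) = 170.1
  E: 0 + 1(87.44) = 87.44

436 kmol/h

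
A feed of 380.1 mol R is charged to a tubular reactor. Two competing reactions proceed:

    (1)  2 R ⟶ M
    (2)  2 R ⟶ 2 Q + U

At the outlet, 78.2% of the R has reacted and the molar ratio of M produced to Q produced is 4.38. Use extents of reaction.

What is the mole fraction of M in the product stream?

0.509

Conversion of R: R consumed = 0.782 × 380.1 = 297.2 mol = 2ξ₁ + 2ξ₂.
Selectivity: 1ξ₁ / (2ξ₂) = 4.38 → ξ₁ = 8.76 ξ₂.
Substitute: (2·8.76 + 2) ξ₂ = 297.2 → ξ₂ = 15.23 mol, ξ₁ = 133.4 mol.
Outlet amounts (n = n₀ + Σ ν·ξ):
  R: 380.1 − 2(133.4) − 2(15.23) = 82.86
  M: 0 + 1(133.4) = 133.4
  Q: 0 + 2(15.23) = 30.45
  U: 0 + 1(15.23) = 15.23
Total out = 261.9 mol; y_M = 133.4 / 261.9 = 0.5093.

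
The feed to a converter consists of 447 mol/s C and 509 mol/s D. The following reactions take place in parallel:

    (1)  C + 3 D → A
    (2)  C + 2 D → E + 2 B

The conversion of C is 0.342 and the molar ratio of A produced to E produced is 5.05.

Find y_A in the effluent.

0.223

Conversion of C: C consumed = 0.342 × 447 = 152.9 mol/s = 1ξ₁ + 1ξ₂.
Selectivity: 1ξ₁ / (1ξ₂) = 5.05 → ξ₁ = 5.05 ξ₂.
Substitute: (1·5.05 + 1) ξ₂ = 152.9 → ξ₂ = 25.27 mol/s, ξ₁ = 127.6 mol/s.
Outlet amounts (n = n₀ + Σ ν·ξ):
  C: 447 − 1(127.6) − 1(25.27) = 294.1
  D: 509 − 3(127.6) − 2(25.27) = 75.65
  A: 0 + 1(127.6) = 127.6
  E: 0 + 1(25.27) = 25.27
  B: 0 + 2(25.27) = 50.54
Total out = 573.2 mol/s; y_A = 127.6 / 573.2 = 0.2226.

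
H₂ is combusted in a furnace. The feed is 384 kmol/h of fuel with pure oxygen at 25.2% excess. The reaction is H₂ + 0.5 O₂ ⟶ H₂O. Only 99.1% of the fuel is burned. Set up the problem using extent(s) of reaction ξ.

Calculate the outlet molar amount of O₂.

50.1 kmol/h

Stoichiometric O₂ = 0.5 × 384 = 192 kmol/h; O₂ fed = 192 × 1.252 = 240.4 kmol/h.
Fuel reacted = 0.991 × 384 → ξ = 380.5 kmol/h.
Outlet (n = n₀ + ν ξ):
  H₂: 384 − 1(380.5) = 3.456
  O₂: 240.4 − 0.5(380.5) = 50.11
  H₂O: 0 + 1(380.5) = 380.5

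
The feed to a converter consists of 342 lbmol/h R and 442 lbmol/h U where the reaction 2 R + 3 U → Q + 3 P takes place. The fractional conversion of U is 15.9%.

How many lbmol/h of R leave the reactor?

295 lbmol/h

U reacted = 0.159 × 442 = 70.28 lbmol/h; ν_U = −3, so ξ = 70.28/3 = 23.43 lbmol/h.
Outlet amounts (n = n₀ + ν ξ):
  R: 342 − 2(23.43) = 295.1
  U: 442 − 3(23.43) = 371.7
  Q: 0 + 1(23.43) = 23.43
  P: 0 + 3(23.43) = 70.28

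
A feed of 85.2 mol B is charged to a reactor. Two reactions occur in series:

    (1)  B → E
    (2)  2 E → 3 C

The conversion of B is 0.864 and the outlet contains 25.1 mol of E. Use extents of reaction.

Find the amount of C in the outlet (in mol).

72.8 mol

Conversion of B: B consumed = 1ξ₁ = 0.864 × 85.2 → ξ₁ = 73.61 mol.
E balance: n_E = 0 + 1ξ₁ − 2ξ₂ = 25.1 → ξ₂ = (1·73.61 − 25.1)/2 = 24.26 mol.
Outlet amounts (n = n₀ + Σ ν·ξ):
  B: 85.2 − 1(73.61) = 11.59
  E: 0 + 1(73.61) − 2(24.26) = 25.1
  C: 0 + 3(24.26) = 72.77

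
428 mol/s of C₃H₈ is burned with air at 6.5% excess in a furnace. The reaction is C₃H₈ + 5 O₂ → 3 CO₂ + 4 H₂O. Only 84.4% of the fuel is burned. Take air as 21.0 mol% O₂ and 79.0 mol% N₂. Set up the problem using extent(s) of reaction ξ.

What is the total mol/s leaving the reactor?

11600 mol/s

Stoichiometric O₂ = 5 × 428 = 2140 mol/s; O₂ fed = 2140 × 1.065 = 2279 mol/s.
N₂ fed = 2279 × 79/21 = 8574 mol/s.
Fuel reacted = 0.844 × 428 → ξ = 361.2 mol/s.
Outlet (n = n₀ + ν ξ):
  C₃H₈: 428 − 1(361.2) = 66.77
  O₂: 2279 − 5(361.2) = 472.9
  N₂: 8574 (inert)
  CO₂: 0 + 3(361.2) = 1084
  H₂O: 0 + 4(361.2) = 1445
Total out = 66.77 + 472.9 + 8574 + 1084 + 1445 = 11640 mol/s.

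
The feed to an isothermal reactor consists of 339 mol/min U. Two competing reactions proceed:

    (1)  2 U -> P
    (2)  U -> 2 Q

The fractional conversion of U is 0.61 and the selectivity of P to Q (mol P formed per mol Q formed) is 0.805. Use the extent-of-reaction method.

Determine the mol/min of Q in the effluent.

98 mol/min

Conversion of U: U consumed = 0.61 × 339 = 206.8 mol/min = 2ξ₁ + 1ξ₂.
Selectivity: 1ξ₁ / (2ξ₂) = 0.805 → ξ₁ = 1.61 ξ₂.
Substitute: (2·1.61 + 1) ξ₂ = 206.8 → ξ₂ = 49 mol/min, ξ₁ = 78.89 mol/min.
Outlet amounts (n = n₀ + Σ ν·ξ):
  U: 339 − 2(78.89) − 1(49) = 132.2
  P: 0 + 1(78.89) = 78.89
  Q: 0 + 2(49) = 98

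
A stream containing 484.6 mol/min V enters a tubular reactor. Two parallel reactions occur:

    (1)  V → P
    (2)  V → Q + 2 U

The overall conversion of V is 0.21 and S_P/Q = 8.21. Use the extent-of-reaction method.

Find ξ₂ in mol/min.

Conversion of V: V consumed = 0.21 × 484.6 = 101.8 mol/min = 1ξ₁ + 1ξ₂.
Selectivity: 1ξ₁ / (1ξ₂) = 8.21 → ξ₁ = 8.21 ξ₂.
Substitute: (1·8.21 + 1) ξ₂ = 101.8 → ξ₂ = 11.05 mol/min, ξ₁ = 90.72 mol/min.
Outlet amounts (n = n₀ + Σ ν·ξ):
  V: 484.6 − 1(90.72) − 1(11.05) = 382.8
  P: 0 + 1(90.72) = 90.72
  Q: 0 + 1(11.05) = 11.05
  U: 0 + 2(11.05) = 22.1

ξ₂ = 11 mol/min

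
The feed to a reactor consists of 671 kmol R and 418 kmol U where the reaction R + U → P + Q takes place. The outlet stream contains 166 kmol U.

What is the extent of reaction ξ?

ξ = 252 kmol

For U: n = n₀ − 1ξ → 166 = 418 − 1ξ, giving ξ = 252 kmol.
Outlet amounts (n = n₀ + ν ξ):
  R: 671 − 1(252) = 419
  U: 418 − 1(252) = 166
  P: 0 + 1(252) = 252
  Q: 0 + 1(252) = 252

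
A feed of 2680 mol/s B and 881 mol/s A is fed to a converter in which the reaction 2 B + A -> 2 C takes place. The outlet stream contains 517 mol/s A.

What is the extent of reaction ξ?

For A: n = n₀ − 1ξ → 517 = 881 − 1ξ, giving ξ = 364 mol/s.
Outlet amounts (n = n₀ + ν ξ):
  B: 2680 − 2(364) = 1952
  A: 881 − 1(364) = 517
  C: 0 + 2(364) = 728

ξ = 364 mol/s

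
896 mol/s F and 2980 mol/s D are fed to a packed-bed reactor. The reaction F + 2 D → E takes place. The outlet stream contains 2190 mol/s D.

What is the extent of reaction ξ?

ξ = 395 mol/s

For D: n = n₀ − 2ξ → 2190 = 2980 − 2ξ, giving ξ = 395 mol/s.
Outlet amounts (n = n₀ + ν ξ):
  F: 896 − 1(395) = 501
  D: 2980 − 2(395) = 2190
  E: 0 + 1(395) = 395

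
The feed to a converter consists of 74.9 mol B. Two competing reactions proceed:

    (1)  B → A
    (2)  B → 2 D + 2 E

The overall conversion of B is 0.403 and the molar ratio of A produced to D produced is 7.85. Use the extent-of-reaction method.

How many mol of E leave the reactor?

3.61 mol

Conversion of B: B consumed = 0.403 × 74.9 = 30.18 mol = 1ξ₁ + 1ξ₂.
Selectivity: 1ξ₁ / (2ξ₂) = 7.85 → ξ₁ = 15.7 ξ₂.
Substitute: (1·15.7 + 1) ξ₂ = 30.18 → ξ₂ = 1.807 mol, ξ₁ = 28.38 mol.
Outlet amounts (n = n₀ + Σ ν·ξ):
  B: 74.9 − 1(28.38) − 1(1.807) = 44.72
  A: 0 + 1(28.38) = 28.38
  D: 0 + 2(1.807) = 3.615
  E: 0 + 2(1.807) = 3.615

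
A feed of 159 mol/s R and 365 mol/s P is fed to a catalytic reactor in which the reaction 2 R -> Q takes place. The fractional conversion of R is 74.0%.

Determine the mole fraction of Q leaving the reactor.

0.126

R reacted = 0.74 × 159 = 117.7 mol/s; ν_R = −2, so ξ = 117.7/2 = 58.83 mol/s.
Outlet amounts (n = n₀ + ν ξ):
  R: 159 − 2(58.83) = 41.34
  Q: 0 + 1(58.83) = 58.83
  P: 365 (inert)
Total out = 465.2 mol/s; y_Q = 58.83 / 465.2 = 0.1265.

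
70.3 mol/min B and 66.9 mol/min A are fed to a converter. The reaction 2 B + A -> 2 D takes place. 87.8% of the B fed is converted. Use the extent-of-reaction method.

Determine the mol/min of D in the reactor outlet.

61.7 mol/min

B reacted = 0.878 × 70.3 = 61.72 mol/min; ν_B = −2, so ξ = 61.72/2 = 30.86 mol/min.
Outlet amounts (n = n₀ + ν ξ):
  B: 70.3 − 2(30.86) = 8.577
  A: 66.9 − 1(30.86) = 36.04
  D: 0 + 2(30.86) = 61.72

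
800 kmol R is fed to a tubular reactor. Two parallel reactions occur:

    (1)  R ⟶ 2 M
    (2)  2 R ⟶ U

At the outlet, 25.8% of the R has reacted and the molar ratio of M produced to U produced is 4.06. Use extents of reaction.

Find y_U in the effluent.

Conversion of R: R consumed = 0.258 × 800 = 206.4 kmol = 1ξ₁ + 2ξ₂.
Selectivity: 2ξ₁ / (1ξ₂) = 4.06 → ξ₁ = 2.03 ξ₂.
Substitute: (1·2.03 + 2) ξ₂ = 206.4 → ξ₂ = 51.22 kmol, ξ₁ = 104 kmol.
Outlet amounts (n = n₀ + Σ ν·ξ):
  R: 800 − 1(104) − 2(51.22) = 593.6
  M: 0 + 2(104) = 207.9
  U: 0 + 1(51.22) = 51.22
Total out = 852.8 kmol; y_U = 51.22 / 852.8 = 0.06006.

0.0601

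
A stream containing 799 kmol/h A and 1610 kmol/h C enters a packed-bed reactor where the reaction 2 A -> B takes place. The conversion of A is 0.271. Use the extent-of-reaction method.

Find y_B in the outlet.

0.0471

A reacted = 0.271 × 799 = 216.5 kmol/h; ν_A = −2, so ξ = 216.5/2 = 108.3 kmol/h.
Outlet amounts (n = n₀ + ν ξ):
  A: 799 − 2(108.3) = 582.5
  B: 0 + 1(108.3) = 108.3
  C: 1610 (inert)
Total out = 2301 kmol/h; y_B = 108.3 / 2301 = 0.04706.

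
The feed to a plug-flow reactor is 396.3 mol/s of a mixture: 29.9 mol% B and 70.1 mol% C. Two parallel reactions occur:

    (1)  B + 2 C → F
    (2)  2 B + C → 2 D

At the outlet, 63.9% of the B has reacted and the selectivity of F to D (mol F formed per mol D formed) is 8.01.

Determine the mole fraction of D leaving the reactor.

0.0326

Conversion of B: B consumed = 0.639 × 118.5 = 75.72 mol/s = 1ξ₁ + 2ξ₂.
Selectivity: 1ξ₁ / (2ξ₂) = 8.01 → ξ₁ = 16.02 ξ₂.
Substitute: (1·16.02 + 2) ξ₂ = 75.72 → ξ₂ = 4.202 mol/s, ξ₁ = 67.31 mol/s.
Outlet amounts (n = n₀ + Σ ν·ξ):
  B: 118.5 − 1(67.31) − 2(4.202) = 42.78
  C: 277.8 − 2(67.31) − 1(4.202) = 139
  F: 0 + 1(67.31) = 67.31
  D: 0 + 2(4.202) = 8.404
Total out = 257.5 mol/s; y_D = 8.404 / 257.5 = 0.03264.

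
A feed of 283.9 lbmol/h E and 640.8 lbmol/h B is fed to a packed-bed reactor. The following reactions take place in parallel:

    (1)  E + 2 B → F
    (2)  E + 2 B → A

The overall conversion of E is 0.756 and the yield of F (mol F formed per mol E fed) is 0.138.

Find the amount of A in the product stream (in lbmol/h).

Yield of F: 1ξ₁ / 283.9 = 0.138 → ξ₁ = 39.18 lbmol/h.
Conversion of E: 1ξ₁ + 1ξ₂ = 0.756 × 283.9 = 214.6 → ξ₂ = 175.5 lbmol/h.
Outlet amounts (n = n₀ + Σ ν·ξ):
  E: 283.9 − 1(39.18) − 1(175.5) = 69.27
  B: 640.8 − 2(39.18) − 2(175.5) = 211.5
  F: 0 + 1(39.18) = 39.18
  A: 0 + 1(175.5) = 175.5

175 lbmol/h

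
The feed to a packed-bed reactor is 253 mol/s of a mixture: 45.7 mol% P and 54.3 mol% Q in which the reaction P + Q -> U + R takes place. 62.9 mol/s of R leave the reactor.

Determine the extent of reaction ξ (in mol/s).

ξ = 62.9 mol/s

For R: n = n₀ + 1ξ → 62.9 = 0 + 1ξ, giving ξ = 62.9 mol/s.
Outlet amounts (n = n₀ + ν ξ):
  P: 115.6 − 1(62.9) = 52.72
  Q: 137.4 − 1(62.9) = 74.48
  U: 0 + 1(62.9) = 62.9
  R: 0 + 1(62.9) = 62.9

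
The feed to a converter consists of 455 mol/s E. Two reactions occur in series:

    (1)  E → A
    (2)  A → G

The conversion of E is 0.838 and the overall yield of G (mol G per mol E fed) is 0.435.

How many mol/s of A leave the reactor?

Conversion of E: E consumed = 1ξ₁ = 0.838 × 455 → ξ₁ = 381.3 mol/s.
Yield of G: 1ξ₂ / 455 = 0.435 → ξ₂ = 197.9 mol/s.
Outlet amounts (n = n₀ + Σ ν·ξ):
  E: 455 − 1(381.3) = 73.71
  A: 0 + 1(381.3) − 1(197.9) = 183.4
  G: 0 + 1(197.9) = 197.9

183 mol/s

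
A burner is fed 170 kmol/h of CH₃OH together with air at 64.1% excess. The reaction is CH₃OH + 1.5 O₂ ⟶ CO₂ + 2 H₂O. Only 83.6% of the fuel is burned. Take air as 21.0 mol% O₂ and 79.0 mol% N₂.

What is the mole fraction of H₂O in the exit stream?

0.127

Stoichiometric O₂ = 1.5 × 170 = 255 kmol/h; O₂ fed = 255 × 1.641 = 418.5 kmol/h.
N₂ fed = 418.5 × 79/21 = 1574 kmol/h.
Fuel reacted = 0.836 × 170 → ξ = 142.1 kmol/h.
Outlet (n = n₀ + ν ξ):
  CH₃OH: 170 − 1(142.1) = 27.88
  O₂: 418.5 − 1.5(142.1) = 205.3
  N₂: 1574 (inert)
  CO₂: 0 + 1(142.1) = 142.1
  H₂O: 0 + 2(142.1) = 284.2
Total out = 2234 kmol/h; y_H₂O = 284.2 / 2234 = 0.1273.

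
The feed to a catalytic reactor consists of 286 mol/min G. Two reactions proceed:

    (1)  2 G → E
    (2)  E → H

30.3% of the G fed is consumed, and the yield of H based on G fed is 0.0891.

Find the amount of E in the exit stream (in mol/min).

Conversion of G: G consumed = 2ξ₁ = 0.303 × 286 → ξ₁ = 43.33 mol/min.
Yield of H: 1ξ₂ / 286 = 0.0891 → ξ₂ = 25.48 mol/min.
Outlet amounts (n = n₀ + Σ ν·ξ):
  G: 286 − 2(43.33) = 199.3
  E: 0 + 1(43.33) − 1(25.48) = 17.85
  H: 0 + 1(25.48) = 25.48

17.8 mol/min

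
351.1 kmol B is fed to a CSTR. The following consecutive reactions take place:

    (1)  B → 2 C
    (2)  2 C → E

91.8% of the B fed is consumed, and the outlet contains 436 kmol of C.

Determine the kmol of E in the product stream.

Conversion of B: B consumed = 1ξ₁ = 0.918 × 351.1 → ξ₁ = 322.3 kmol.
C balance: n_C = 0 + 2ξ₁ − 2ξ₂ = 436 → ξ₂ = (2·322.3 − 436)/2 = 104.3 kmol.
Outlet amounts (n = n₀ + Σ ν·ξ):
  B: 351.1 − 1(322.3) = 28.79
  C: 0 + 2(322.3) − 2(104.3) = 436
  E: 0 + 1(104.3) = 104.3

104 kmol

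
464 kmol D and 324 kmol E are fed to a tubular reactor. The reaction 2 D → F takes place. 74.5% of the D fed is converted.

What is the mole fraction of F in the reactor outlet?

0.281

D reacted = 0.745 × 464 = 345.7 kmol; ν_D = −2, so ξ = 345.7/2 = 172.8 kmol.
Outlet amounts (n = n₀ + ν ξ):
  D: 464 − 2(172.8) = 118.3
  F: 0 + 1(172.8) = 172.8
  E: 324 (inert)
Total out = 615.2 kmol; y_F = 172.8 / 615.2 = 0.281.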